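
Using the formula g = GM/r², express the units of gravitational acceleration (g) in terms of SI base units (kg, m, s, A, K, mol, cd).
Units of each symbol in g = GM/r²:
  G (gravitational constant): m³/(kg·s²)
  M (mass): kg
  r (distance): m  → to the power 2 in the denominator, contributes 1/m²

Multiplying the contributions: [m³/(kg·s²)] · [kg] · [1/m²]
Adding exponents of each base unit: m: 1, s: -2
SI base units of gravitational acceleration: m/s²

Answer: m/s²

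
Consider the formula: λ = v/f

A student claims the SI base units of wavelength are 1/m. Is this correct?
Units of each symbol in λ = v/f:
  v (wave speed): m/s
  f (frequency): 1/s  → in the denominator, contributes s

Multiplying the contributions: [m/s] · [s]
Adding exponents of each base unit: m: 1
SI base units of wavelength: m

The claimed units 1/m (exponents m: -1) do not match the derived units m (exponents m: 1), so the claim is incorrect.

Answer: No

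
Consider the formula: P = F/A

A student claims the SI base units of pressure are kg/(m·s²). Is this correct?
Units of each symbol in P = F/A:
  F (force): kg·m/s²
  A (area): m²  → in the denominator, contributes 1/m²

Multiplying the contributions: [kg·m/s²] · [1/m²]
Adding exponents of each base unit: kg: 1, m: -1, s: -2
SI base units of pressure: kg/(m·s²)

The claimed units kg/(m·s²) match the derived units, so the claim is correct.

Answer: Yes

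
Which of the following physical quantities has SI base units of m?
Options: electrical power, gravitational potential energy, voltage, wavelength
Checking the SI base units of each option:
  electrical power (P = IV): kg·m²/s³  ✗
  gravitational potential energy (U = -GMm/r): kg·m²/s²  ✗
  voltage (V = IR): kg·m²/(s³·A)  ✗
  wavelength (λ = v/f): m  ✓ matches

Only wavelength has units m.

Answer: wavelength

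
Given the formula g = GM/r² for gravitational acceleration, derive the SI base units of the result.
Units of each symbol in g = GM/r²:
  G (gravitational constant): m³/(kg·s²)
  M (mass): kg
  r (distance): m  → to the power 2 in the denominator, contributes 1/m²

Multiplying the contributions: [m³/(kg·s²)] · [kg] · [1/m²]
Adding exponents of each base unit: m: 1, s: -2
SI base units of gravitational acceleration: m/s²

Answer: m/s²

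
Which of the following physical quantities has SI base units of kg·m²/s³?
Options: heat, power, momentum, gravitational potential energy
Checking the SI base units of each option:
  heat (Q = mcΔT): kg·m²/s²  ✗
  power (P = W/t): kg·m²/s³  ✓ matches
  momentum (p = mv): kg·m/s  ✗
  gravitational potential energy (U = -GMm/r): kg·m²/s²  ✗

Only power has units kg·m²/s³.

Answer: power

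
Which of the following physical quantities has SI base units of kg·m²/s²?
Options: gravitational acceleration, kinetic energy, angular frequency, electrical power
Checking the SI base units of each option:
  gravitational acceleration (g = GM/r²): m/s²  ✗
  kinetic energy (E = ½mv²): kg·m²/s²  ✓ matches
  angular frequency (ω = 2πf): 1/s  ✗
  electrical power (P = IV): kg·m²/s³  ✗

Only kinetic energy has units kg·m²/s².

Answer: kinetic energy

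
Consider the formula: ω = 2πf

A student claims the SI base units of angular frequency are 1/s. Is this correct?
Units of each symbol in ω = 2πf:
  f (frequency): 1/s
  The factor 2π is dimensionless.

Multiplying the contributions: [1/s]
Adding exponents of each base unit: s: -1
SI base units of angular frequency: 1/s

The claimed units 1/s match the derived units, so the claim is correct.

Answer: Yes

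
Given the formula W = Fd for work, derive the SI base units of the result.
Units of each symbol in W = Fd:
  F (force): kg·m/s²
  d (displacement): m

Multiplying the contributions: [kg·m/s²] · [m]
Adding exponents of each base unit: kg: 1, m: 2, s: -2
SI base units of work: kg·m²/s²

Answer: kg·m²/s²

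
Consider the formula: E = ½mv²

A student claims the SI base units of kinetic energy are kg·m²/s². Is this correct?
Units of each symbol in E = ½mv²:
  m (mass): kg
  v (speed): m/s  → to the power 2, contributes m²/s²
  The factor ½ is dimensionless.

Multiplying the contributions: [kg] · [m²/s²]
Adding exponents of each base unit: kg: 1, m: 2, s: -2
SI base units of kinetic energy: kg·m²/s²

The claimed units kg·m²/s² match the derived units, so the claim is correct.

Answer: Yes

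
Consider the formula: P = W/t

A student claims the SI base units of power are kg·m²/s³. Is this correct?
Units of each symbol in P = W/t:
  W (work): kg·m²/s²
  t (time): s  → in the denominator, contributes 1/s

Multiplying the contributions: [kg·m²/s²] · [1/s]
Adding exponents of each base unit: kg: 1, m: 2, s: -3
SI base units of power: kg·m²/s³

The claimed units kg·m²/s³ match the derived units, so the claim is correct.

Answer: Yes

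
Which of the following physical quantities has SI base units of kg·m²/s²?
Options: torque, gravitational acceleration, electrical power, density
Checking the SI base units of each option:
  torque (τ = Fr): kg·m²/s²  ✓ matches
  gravitational acceleration (g = GM/r²): m/s²  ✗
  electrical power (P = IV): kg·m²/s³  ✗
  density (ρ = m/V): kg/m³  ✗

Only torque has units kg·m²/s².

Answer: torque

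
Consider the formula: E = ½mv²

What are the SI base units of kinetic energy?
Units of each symbol in E = ½mv²:
  m (mass): kg
  v (speed): m/s  → to the power 2, contributes m²/s²
  The factor ½ is dimensionless.

Multiplying the contributions: [kg] · [m²/s²]
Adding exponents of each base unit: kg: 1, m: 2, s: -2
SI base units of kinetic energy: kg·m²/s²

Answer: kg·m²/s²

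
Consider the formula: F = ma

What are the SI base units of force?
Units of each symbol in F = ma:
  m (mass): kg
  a (acceleration): m/s²

Multiplying the contributions: [kg] · [m/s²]
Adding exponents of each base unit: kg: 1, m: 1, s: -2
SI base units of force: kg·m/s²

Answer: kg·m/s²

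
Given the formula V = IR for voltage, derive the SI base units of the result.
Units of each symbol in V = IR:
  I (current): A
  R (resistance, in ohms): kg·m²/(s³·A²)

Multiplying the contributions: [A] · [kg·m²/(s³·A²)]
Adding exponents of each base unit: kg: 1, m: 2, s: -3, A: -1
SI base units of voltage: kg·m²/(s³·A)

Answer: kg·m²/(s³·A)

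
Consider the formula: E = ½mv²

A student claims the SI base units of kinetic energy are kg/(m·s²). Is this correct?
Units of each symbol in E = ½mv²:
  m (mass): kg
  v (speed): m/s  → to the power 2, contributes m²/s²
  The factor ½ is dimensionless.

Multiplying the contributions: [kg] · [m²/s²]
Adding exponents of each base unit: kg: 1, m: 2, s: -2
SI base units of kinetic energy: kg·m²/s²

The claimed units kg/(m·s²) (exponents kg: 1, m: -1, s: -2) do not match the derived units kg·m²/s² (exponents kg: 1, m: 2, s: -2), so the claim is incorrect.

Answer: No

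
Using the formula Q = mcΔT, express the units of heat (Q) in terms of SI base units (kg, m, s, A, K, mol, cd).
Units of each symbol in Q = mcΔT:
  m (mass): kg
  c (specific heat capacity, in J/(kg·K)): m²/(s²·K)
  ΔT (temperature change): K

Multiplying the contributions: [kg] · [m²/(s²·K)] · [K]
Adding exponents of each base unit: kg: 1, m: 2, s: -2
SI base units of heat: kg·m²/s²

Answer: kg·m²/s²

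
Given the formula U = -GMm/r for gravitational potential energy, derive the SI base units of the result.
Units of each symbol in U = -GMm/r:
  G (gravitational constant): m³/(kg·s²)
  M (mass): kg
  m (mass): kg
  r (distance): m  → in the denominator, contributes 1/m
  The minus sign does not affect the units.

Multiplying the contributions: [m³/(kg·s²)] · [kg] · [kg] · [1/m]
Adding exponents of each base unit: kg: 1, m: 2, s: -2
SI base units of gravitational potential energy: kg·m²/s²

Answer: kg·m²/s²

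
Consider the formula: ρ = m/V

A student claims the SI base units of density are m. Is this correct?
Units of each symbol in ρ = m/V:
  m (mass): kg
  V (volume): m³  → in the denominator, contributes 1/m³

Multiplying the contributions: [kg] · [1/m³]
Adding exponents of each base unit: kg: 1, m: -3
SI base units of density: kg/m³

The claimed units m (exponents m: 1) do not match the derived units kg/m³ (exponents kg: 1, m: -3), so the claim is incorrect.

Answer: No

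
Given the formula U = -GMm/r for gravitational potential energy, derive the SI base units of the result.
Units of each symbol in U = -GMm/r:
  G (gravitational constant): m³/(kg·s²)
  M (mass): kg
  m (mass): kg
  r (distance): m  → in the denominator, contributes 1/m
  The minus sign does not affect the units.

Multiplying the contributions: [m³/(kg·s²)] · [kg] · [kg] · [1/m]
Adding exponents of each base unit: kg: 1, m: 2, s: -2
SI base units of gravitational potential energy: kg·m²/s²

Answer: kg·m²/s²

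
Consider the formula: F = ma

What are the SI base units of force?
Units of each symbol in F = ma:
  m (mass): kg
  a (acceleration): m/s²

Multiplying the contributions: [kg] · [m/s²]
Adding exponents of each base unit: kg: 1, m: 1, s: -2
SI base units of force: kg·m/s²

Answer: kg·m/s²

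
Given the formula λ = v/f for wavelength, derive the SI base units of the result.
Units of each symbol in λ = v/f:
  v (wave speed): m/s
  f (frequency): 1/s  → in the denominator, contributes s

Multiplying the contributions: [m/s] · [s]
Adding exponents of each base unit: m: 1
SI base units of wavelength: m

Answer: m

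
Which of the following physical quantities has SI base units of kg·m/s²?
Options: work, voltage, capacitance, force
Checking the SI base units of each option:
  work (W = Fd): kg·m²/s²  ✗
  voltage (V = IR): kg·m²/(s³·A)  ✗
  capacitance (C = Q/V): s⁴·A²/(kg·m²)  ✗
  force (F = ma): kg·m/s²  ✓ matches

Only force has units kg·m/s².

Answer: force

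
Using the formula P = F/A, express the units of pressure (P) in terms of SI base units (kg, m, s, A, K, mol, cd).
Units of each symbol in P = F/A:
  F (force): kg·m/s²
  A (area): m²  → in the denominator, contributes 1/m²

Multiplying the contributions: [kg·m/s²] · [1/m²]
Adding exponents of each base unit: kg: 1, m: -1, s: -2
SI base units of pressure: kg/(m·s²)

Answer: kg/(m·s²)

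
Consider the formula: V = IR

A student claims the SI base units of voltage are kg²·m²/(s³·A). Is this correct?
Units of each symbol in V = IR:
  I (current): A
  R (resistance, in ohms): kg·m²/(s³·A²)

Multiplying the contributions: [A] · [kg·m²/(s³·A²)]
Adding exponents of each base unit: kg: 1, m: 2, s: -3, A: -1
SI base units of voltage: kg·m²/(s³·A)

The claimed units kg²·m²/(s³·A) (exponents kg: 2, m: 2, s: -3, A: -1) do not match the derived units kg·m²/(s³·A) (exponents kg: 1, m: 2, s: -3, A: -1), so the claim is incorrect.

Answer: No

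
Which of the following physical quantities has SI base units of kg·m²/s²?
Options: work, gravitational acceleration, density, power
Checking the SI base units of each option:
  work (W = Fd): kg·m²/s²  ✓ matches
  gravitational acceleration (g = GM/r²): m/s²  ✗
  density (ρ = m/V): kg/m³  ✗
  power (P = W/t): kg·m²/s³  ✗

Only work has units kg·m²/s².

Answer: work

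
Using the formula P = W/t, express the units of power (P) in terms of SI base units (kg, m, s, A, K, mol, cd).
Units of each symbol in P = W/t:
  W (work): kg·m²/s²
  t (time): s  → in the denominator, contributes 1/s

Multiplying the contributions: [kg·m²/s²] · [1/s]
Adding exponents of each base unit: kg: 1, m: 2, s: -3
SI base units of power: kg·m²/s³

Answer: kg·m²/s³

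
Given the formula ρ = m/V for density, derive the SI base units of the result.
Units of each symbol in ρ = m/V:
  m (mass): kg
  V (volume): m³  → in the denominator, contributes 1/m³

Multiplying the contributions: [kg] · [1/m³]
Adding exponents of each base unit: kg: 1, m: -3
SI base units of density: kg/m³

Answer: kg/m³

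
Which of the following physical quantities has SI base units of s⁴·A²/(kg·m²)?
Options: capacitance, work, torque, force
Checking the SI base units of each option:
  capacitance (C = Q/V): s⁴·A²/(kg·m²)  ✓ matches
  work (W = Fd): kg·m²/s²  ✗
  torque (τ = Fr): kg·m²/s²  ✗
  force (F = ma): kg·m/s²  ✗

Only capacitance has units s⁴·A²/(kg·m²).

Answer: capacitance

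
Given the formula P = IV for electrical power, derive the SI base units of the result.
Units of each symbol in P = IV:
  I (current): A
  V (voltage, in volts): kg·m²/(s³·A)

Multiplying the contributions: [A] · [kg·m²/(s³·A)]
Adding exponents of each base unit: kg: 1, m: 2, s: -3
SI base units of electrical power: kg·m²/s³

Answer: kg·m²/s³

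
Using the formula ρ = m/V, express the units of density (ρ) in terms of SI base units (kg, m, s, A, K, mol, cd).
Units of each symbol in ρ = m/V:
  m (mass): kg
  V (volume): m³  → in the denominator, contributes 1/m³

Multiplying the contributions: [kg] · [1/m³]
Adding exponents of each base unit: kg: 1, m: -3
SI base units of density: kg/m³

Answer: kg/m³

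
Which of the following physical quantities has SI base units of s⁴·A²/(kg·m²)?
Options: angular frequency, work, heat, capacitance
Checking the SI base units of each option:
  angular frequency (ω = 2πf): 1/s  ✗
  work (W = Fd): kg·m²/s²  ✗
  heat (Q = mcΔT): kg·m²/s²  ✗
  capacitance (C = Q/V): s⁴·A²/(kg·m²)  ✓ matches

Only capacitance has units s⁴·A²/(kg·m²).

Answer: capacitance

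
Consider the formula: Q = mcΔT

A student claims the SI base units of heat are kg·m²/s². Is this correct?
Units of each symbol in Q = mcΔT:
  m (mass): kg
  c (specific heat capacity, in J/(kg·K)): m²/(s²·K)
  ΔT (temperature change): K

Multiplying the contributions: [kg] · [m²/(s²·K)] · [K]
Adding exponents of each base unit: kg: 1, m: 2, s: -2
SI base units of heat: kg·m²/s²

The claimed units kg·m²/s² match the derived units, so the claim is correct.

Answer: Yes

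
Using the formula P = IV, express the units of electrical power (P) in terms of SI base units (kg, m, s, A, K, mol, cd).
Units of each symbol in P = IV:
  I (current): A
  V (voltage, in volts): kg·m²/(s³·A)

Multiplying the contributions: [A] · [kg·m²/(s³·A)]
Adding exponents of each base unit: kg: 1, m: 2, s: -3
SI base units of electrical power: kg·m²/s³

Answer: kg·m²/s³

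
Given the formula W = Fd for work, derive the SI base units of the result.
Units of each symbol in W = Fd:
  F (force): kg·m/s²
  d (displacement): m

Multiplying the contributions: [kg·m/s²] · [m]
Adding exponents of each base unit: kg: 1, m: 2, s: -2
SI base units of work: kg·m²/s²

Answer: kg·m²/s²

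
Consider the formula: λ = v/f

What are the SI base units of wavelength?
Units of each symbol in λ = v/f:
  v (wave speed): m/s
  f (frequency): 1/s  → in the denominator, contributes s

Multiplying the contributions: [m/s] · [s]
Adding exponents of each base unit: m: 1
SI base units of wavelength: m

Answer: m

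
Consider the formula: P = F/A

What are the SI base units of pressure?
Units of each symbol in P = F/A:
  F (force): kg·m/s²
  A (area): m²  → in the denominator, contributes 1/m²

Multiplying the contributions: [kg·m/s²] · [1/m²]
Adding exponents of each base unit: kg: 1, m: -1, s: -2
SI base units of pressure: kg/(m·s²)

Answer: kg/(m·s²)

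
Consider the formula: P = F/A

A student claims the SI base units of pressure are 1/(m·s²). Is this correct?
Units of each symbol in P = F/A:
  F (force): kg·m/s²
  A (area): m²  → in the denominator, contributes 1/m²

Multiplying the contributions: [kg·m/s²] · [1/m²]
Adding exponents of each base unit: kg: 1, m: -1, s: -2
SI base units of pressure: kg/(m·s²)

The claimed units 1/(m·s²) (exponents m: -1, s: -2) do not match the derived units kg/(m·s²) (exponents kg: 1, m: -1, s: -2), so the claim is incorrect.

Answer: No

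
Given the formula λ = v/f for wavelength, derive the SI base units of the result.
Units of each symbol in λ = v/f:
  v (wave speed): m/s
  f (frequency): 1/s  → in the denominator, contributes s

Multiplying the contributions: [m/s] · [s]
Adding exponents of each base unit: m: 1
SI base units of wavelength: m

Answer: m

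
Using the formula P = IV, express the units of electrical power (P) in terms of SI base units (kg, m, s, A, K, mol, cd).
Units of each symbol in P = IV:
  I (current): A
  V (voltage, in volts): kg·m²/(s³·A)

Multiplying the contributions: [A] · [kg·m²/(s³·A)]
Adding exponents of each base unit: kg: 1, m: 2, s: -3
SI base units of electrical power: kg·m²/s³

Answer: kg·m²/s³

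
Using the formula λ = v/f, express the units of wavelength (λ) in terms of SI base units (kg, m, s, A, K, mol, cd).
Units of each symbol in λ = v/f:
  v (wave speed): m/s
  f (frequency): 1/s  → in the denominator, contributes s

Multiplying the contributions: [m/s] · [s]
Adding exponents of each base unit: m: 1
SI base units of wavelength: m

Answer: m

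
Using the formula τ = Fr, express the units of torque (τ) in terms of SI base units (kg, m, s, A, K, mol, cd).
Units of each symbol in τ = Fr:
  F (force): kg·m/s²
  r (lever arm): m

Multiplying the contributions: [kg·m/s²] · [m]
Adding exponents of each base unit: kg: 1, m: 2, s: -2
SI base units of torque: kg·m²/s²

Answer: kg·m²/s²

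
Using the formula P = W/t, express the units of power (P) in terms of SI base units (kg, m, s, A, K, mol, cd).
Units of each symbol in P = W/t:
  W (work): kg·m²/s²
  t (time): s  → in the denominator, contributes 1/s

Multiplying the contributions: [kg·m²/s²] · [1/s]
Adding exponents of each base unit: kg: 1, m: 2, s: -3
SI base units of power: kg·m²/s³

Answer: kg·m²/s³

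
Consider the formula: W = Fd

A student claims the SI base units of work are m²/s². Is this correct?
Units of each symbol in W = Fd:
  F (force): kg·m/s²
  d (displacement): m

Multiplying the contributions: [kg·m/s²] · [m]
Adding exponents of each base unit: kg: 1, m: 2, s: -2
SI base units of work: kg·m²/s²

The claimed units m²/s² (exponents m: 2, s: -2) do not match the derived units kg·m²/s² (exponents kg: 1, m: 2, s: -2), so the claim is incorrect.

Answer: No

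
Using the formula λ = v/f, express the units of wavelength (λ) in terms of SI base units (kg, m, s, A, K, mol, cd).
Units of each symbol in λ = v/f:
  v (wave speed): m/s
  f (frequency): 1/s  → in the denominator, contributes s

Multiplying the contributions: [m/s] · [s]
Adding exponents of each base unit: m: 1
SI base units of wavelength: m

Answer: m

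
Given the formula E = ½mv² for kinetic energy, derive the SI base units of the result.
Units of each symbol in E = ½mv²:
  m (mass): kg
  v (speed): m/s  → to the power 2, contributes m²/s²
  The factor ½ is dimensionless.

Multiplying the contributions: [kg] · [m²/s²]
Adding exponents of each base unit: kg: 1, m: 2, s: -2
SI base units of kinetic energy: kg·m²/s²

Answer: kg·m²/s²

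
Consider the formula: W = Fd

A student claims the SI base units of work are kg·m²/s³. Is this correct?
Units of each symbol in W = Fd:
  F (force): kg·m/s²
  d (displacement): m

Multiplying the contributions: [kg·m/s²] · [m]
Adding exponents of each base unit: kg: 1, m: 2, s: -2
SI base units of work: kg·m²/s²

The claimed units kg·m²/s³ (exponents kg: 1, m: 2, s: -3) do not match the derived units kg·m²/s² (exponents kg: 1, m: 2, s: -2), so the claim is incorrect.

Answer: No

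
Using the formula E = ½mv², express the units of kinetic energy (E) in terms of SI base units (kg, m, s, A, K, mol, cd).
Units of each symbol in E = ½mv²:
  m (mass): kg
  v (speed): m/s  → to the power 2, contributes m²/s²
  The factor ½ is dimensionless.

Multiplying the contributions: [kg] · [m²/s²]
Adding exponents of each base unit: kg: 1, m: 2, s: -2
SI base units of kinetic energy: kg·m²/s²

Answer: kg·m²/s²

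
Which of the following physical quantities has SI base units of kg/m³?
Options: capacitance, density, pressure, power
Checking the SI base units of each option:
  capacitance (C = Q/V): s⁴·A²/(kg·m²)  ✗
  density (ρ = m/V): kg/m³  ✓ matches
  pressure (P = F/A): kg/(m·s²)  ✗
  power (P = W/t): kg·m²/s³  ✗

Only density has units kg/m³.

Answer: density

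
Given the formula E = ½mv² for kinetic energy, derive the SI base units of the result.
Units of each symbol in E = ½mv²:
  m (mass): kg
  v (speed): m/s  → to the power 2, contributes m²/s²
  The factor ½ is dimensionless.

Multiplying the contributions: [kg] · [m²/s²]
Adding exponents of each base unit: kg: 1, m: 2, s: -2
SI base units of kinetic energy: kg·m²/s²

Answer: kg·m²/s²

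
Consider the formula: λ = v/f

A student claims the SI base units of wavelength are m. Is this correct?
Units of each symbol in λ = v/f:
  v (wave speed): m/s
  f (frequency): 1/s  → in the denominator, contributes s

Multiplying the contributions: [m/s] · [s]
Adding exponents of each base unit: m: 1
SI base units of wavelength: m

The claimed units m match the derived units, so the claim is correct.

Answer: Yes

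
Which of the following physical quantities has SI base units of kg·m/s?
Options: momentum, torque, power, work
Checking the SI base units of each option:
  momentum (p = mv): kg·m/s  ✓ matches
  torque (τ = Fr): kg·m²/s²  ✗
  power (P = W/t): kg·m²/s³  ✗
  work (W = Fd): kg·m²/s²  ✗

Only momentum has units kg·m/s.

Answer: momentum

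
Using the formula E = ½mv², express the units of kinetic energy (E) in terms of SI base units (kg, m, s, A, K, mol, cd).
Units of each symbol in E = ½mv²:
  m (mass): kg
  v (speed): m/s  → to the power 2, contributes m²/s²
  The factor ½ is dimensionless.

Multiplying the contributions: [kg] · [m²/s²]
Adding exponents of each base unit: kg: 1, m: 2, s: -2
SI base units of kinetic energy: kg·m²/s²

Answer: kg·m²/s²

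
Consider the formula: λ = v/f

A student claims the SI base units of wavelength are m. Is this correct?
Units of each symbol in λ = v/f:
  v (wave speed): m/s
  f (frequency): 1/s  → in the denominator, contributes s

Multiplying the contributions: [m/s] · [s]
Adding exponents of each base unit: m: 1
SI base units of wavelength: m

The claimed units m match the derived units, so the claim is correct.

Answer: Yes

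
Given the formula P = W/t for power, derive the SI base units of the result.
Units of each symbol in P = W/t:
  W (work): kg·m²/s²
  t (time): s  → in the denominator, contributes 1/s

Multiplying the contributions: [kg·m²/s²] · [1/s]
Adding exponents of each base unit: kg: 1, m: 2, s: -3
SI base units of power: kg·m²/s³

Answer: kg·m²/s³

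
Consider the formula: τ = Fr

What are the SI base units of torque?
Units of each symbol in τ = Fr:
  F (force): kg·m/s²
  r (lever arm): m

Multiplying the contributions: [kg·m/s²] · [m]
Adding exponents of each base unit: kg: 1, m: 2, s: -2
SI base units of torque: kg·m²/s²

Answer: kg·m²/s²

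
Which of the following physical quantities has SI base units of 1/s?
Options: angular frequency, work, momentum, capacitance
Checking the SI base units of each option:
  angular frequency (ω = 2πf): 1/s  ✓ matches
  work (W = Fd): kg·m²/s²  ✗
  momentum (p = mv): kg·m/s  ✗
  capacitance (C = Q/V): s⁴·A²/(kg·m²)  ✗

Only angular frequency has units 1/s.

Answer: angular frequency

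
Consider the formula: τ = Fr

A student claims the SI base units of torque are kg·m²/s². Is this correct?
Units of each symbol in τ = Fr:
  F (force): kg·m/s²
  r (lever arm): m

Multiplying the contributions: [kg·m/s²] · [m]
Adding exponents of each base unit: kg: 1, m: 2, s: -2
SI base units of torque: kg·m²/s²

The claimed units kg·m²/s² match the derived units, so the claim is correct.

Answer: Yes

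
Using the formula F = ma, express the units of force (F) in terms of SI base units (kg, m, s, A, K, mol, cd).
Units of each symbol in F = ma:
  m (mass): kg
  a (acceleration): m/s²

Multiplying the contributions: [kg] · [m/s²]
Adding exponents of each base unit: kg: 1, m: 1, s: -2
SI base units of force: kg·m/s²

Answer: kg·m/s²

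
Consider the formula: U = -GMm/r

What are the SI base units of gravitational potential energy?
Units of each symbol in U = -GMm/r:
  G (gravitational constant): m³/(kg·s²)
  M (mass): kg
  m (mass): kg
  r (distance): m  → in the denominator, contributes 1/m
  The minus sign does not affect the units.

Multiplying the contributions: [m³/(kg·s²)] · [kg] · [kg] · [1/m]
Adding exponents of each base unit: kg: 1, m: 2, s: -2
SI base units of gravitational potential energy: kg·m²/s²

Answer: kg·m²/s²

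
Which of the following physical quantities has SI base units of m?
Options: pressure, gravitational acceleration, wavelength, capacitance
Checking the SI base units of each option:
  pressure (P = F/A): kg/(m·s²)  ✗
  gravitational acceleration (g = GM/r²): m/s²  ✗
  wavelength (λ = v/f): m  ✓ matches
  capacitance (C = Q/V): s⁴·A²/(kg·m²)  ✗

Only wavelength has units m.

Answer: wavelength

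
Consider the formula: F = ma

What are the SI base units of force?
Units of each symbol in F = ma:
  m (mass): kg
  a (acceleration): m/s²

Multiplying the contributions: [kg] · [m/s²]
Adding exponents of each base unit: kg: 1, m: 1, s: -2
SI base units of force: kg·m/s²

Answer: kg·m/s²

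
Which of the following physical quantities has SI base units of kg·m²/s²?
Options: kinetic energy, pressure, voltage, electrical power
Checking the SI base units of each option:
  kinetic energy (E = ½mv²): kg·m²/s²  ✓ matches
  pressure (P = F/A): kg/(m·s²)  ✗
  voltage (V = IR): kg·m²/(s³·A)  ✗
  electrical power (P = IV): kg·m²/s³  ✗

Only kinetic energy has units kg·m²/s².

Answer: kinetic energy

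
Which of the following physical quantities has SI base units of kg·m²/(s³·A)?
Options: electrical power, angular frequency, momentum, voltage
Checking the SI base units of each option:
  electrical power (P = IV): kg·m²/s³  ✗
  angular frequency (ω = 2πf): 1/s  ✗
  momentum (p = mv): kg·m/s  ✗
  voltage (V = IR): kg·m²/(s³·A)  ✓ matches

Only voltage has units kg·m²/(s³·A).

Answer: voltage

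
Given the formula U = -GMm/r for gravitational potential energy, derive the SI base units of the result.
Units of each symbol in U = -GMm/r:
  G (gravitational constant): m³/(kg·s²)
  M (mass): kg
  m (mass): kg
  r (distance): m  → in the denominator, contributes 1/m
  The minus sign does not affect the units.

Multiplying the contributions: [m³/(kg·s²)] · [kg] · [kg] · [1/m]
Adding exponents of each base unit: kg: 1, m: 2, s: -2
SI base units of gravitational potential energy: kg·m²/s²

Answer: kg·m²/s²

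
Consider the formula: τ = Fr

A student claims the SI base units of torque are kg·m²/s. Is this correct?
Units of each symbol in τ = Fr:
  F (force): kg·m/s²
  r (lever arm): m

Multiplying the contributions: [kg·m/s²] · [m]
Adding exponents of each base unit: kg: 1, m: 2, s: -2
SI base units of torque: kg·m²/s²

The claimed units kg·m²/s (exponents kg: 1, m: 2, s: -1) do not match the derived units kg·m²/s² (exponents kg: 1, m: 2, s: -2), so the claim is incorrect.

Answer: No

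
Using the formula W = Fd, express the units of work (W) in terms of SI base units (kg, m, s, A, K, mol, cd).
Units of each symbol in W = Fd:
  F (force): kg·m/s²
  d (displacement): m

Multiplying the contributions: [kg·m/s²] · [m]
Adding exponents of each base unit: kg: 1, m: 2, s: -2
SI base units of work: kg·m²/s²

Answer: kg·m²/s²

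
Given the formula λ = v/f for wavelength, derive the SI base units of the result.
Units of each symbol in λ = v/f:
  v (wave speed): m/s
  f (frequency): 1/s  → in the denominator, contributes s

Multiplying the contributions: [m/s] · [s]
Adding exponents of each base unit: m: 1
SI base units of wavelength: m

Answer: m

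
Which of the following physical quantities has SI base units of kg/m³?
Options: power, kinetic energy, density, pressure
Checking the SI base units of each option:
  power (P = W/t): kg·m²/s³  ✗
  kinetic energy (E = ½mv²): kg·m²/s²  ✗
  density (ρ = m/V): kg/m³  ✓ matches
  pressure (P = F/A): kg/(m·s²)  ✗

Only density has units kg/m³.

Answer: density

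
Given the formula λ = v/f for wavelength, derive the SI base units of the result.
Units of each symbol in λ = v/f:
  v (wave speed): m/s
  f (frequency): 1/s  → in the denominator, contributes s

Multiplying the contributions: [m/s] · [s]
Adding exponents of each base unit: m: 1
SI base units of wavelength: m

Answer: m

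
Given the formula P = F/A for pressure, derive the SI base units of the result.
Units of each symbol in P = F/A:
  F (force): kg·m/s²
  A (area): m²  → in the denominator, contributes 1/m²

Multiplying the contributions: [kg·m/s²] · [1/m²]
Adding exponents of each base unit: kg: 1, m: -1, s: -2
SI base units of pressure: kg/(m·s²)

Answer: kg/(m·s²)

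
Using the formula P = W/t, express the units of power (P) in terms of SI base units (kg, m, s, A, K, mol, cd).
Units of each symbol in P = W/t:
  W (work): kg·m²/s²
  t (time): s  → in the denominator, contributes 1/s

Multiplying the contributions: [kg·m²/s²] · [1/s]
Adding exponents of each base unit: kg: 1, m: 2, s: -3
SI base units of power: kg·m²/s³

Answer: kg·m²/s³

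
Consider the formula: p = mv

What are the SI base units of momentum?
Units of each symbol in p = mv:
  m (mass): kg
  v (velocity): m/s

Multiplying the contributions: [kg] · [m/s]
Adding exponents of each base unit: kg: 1, m: 1, s: -1
SI base units of momentum: kg·m/s

Answer: kg·m/s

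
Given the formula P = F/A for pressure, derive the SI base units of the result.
Units of each symbol in P = F/A:
  F (force): kg·m/s²
  A (area): m²  → in the denominator, contributes 1/m²

Multiplying the contributions: [kg·m/s²] · [1/m²]
Adding exponents of each base unit: kg: 1, m: -1, s: -2
SI base units of pressure: kg/(m·s²)

Answer: kg/(m·s²)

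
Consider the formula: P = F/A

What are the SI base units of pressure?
Units of each symbol in P = F/A:
  F (force): kg·m/s²
  A (area): m²  → in the denominator, contributes 1/m²

Multiplying the contributions: [kg·m/s²] · [1/m²]
Adding exponents of each base unit: kg: 1, m: -1, s: -2
SI base units of pressure: kg/(m·s²)

Answer: kg/(m·s²)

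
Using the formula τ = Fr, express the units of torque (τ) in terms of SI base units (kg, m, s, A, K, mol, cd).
Units of each symbol in τ = Fr:
  F (force): kg·m/s²
  r (lever arm): m

Multiplying the contributions: [kg·m/s²] · [m]
Adding exponents of each base unit: kg: 1, m: 2, s: -2
SI base units of torque: kg·m²/s²

Answer: kg·m²/s²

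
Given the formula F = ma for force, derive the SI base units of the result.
Units of each symbol in F = ma:
  m (mass): kg
  a (acceleration): m/s²

Multiplying the contributions: [kg] · [m/s²]
Adding exponents of each base unit: kg: 1, m: 1, s: -2
SI base units of force: kg·m/s²

Answer: kg·m/s²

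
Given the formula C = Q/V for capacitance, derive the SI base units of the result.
Units of each symbol in C = Q/V:
  Q (charge, in coulombs): s·A
  V (voltage, in volts): kg·m²/(s³·A)  → in the denominator, contributes s³·A/(kg·m²)

Multiplying the contributions: [s·A] · [s³·A/(kg·m²)]
Adding exponents of each base unit: kg: -1, m: -2, s: 4, A: 2
SI base units of capacitance: s⁴·A²/(kg·m²)

Answer: s⁴·A²/(kg·m²)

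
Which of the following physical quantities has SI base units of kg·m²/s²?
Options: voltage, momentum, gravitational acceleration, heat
Checking the SI base units of each option:
  voltage (V = IR): kg·m²/(s³·A)  ✗
  momentum (p = mv): kg·m/s  ✗
  gravitational acceleration (g = GM/r²): m/s²  ✗
  heat (Q = mcΔT): kg·m²/s²  ✓ matches

Only heat has units kg·m²/s².

Answer: heat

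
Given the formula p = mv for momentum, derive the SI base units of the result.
Units of each symbol in p = mv:
  m (mass): kg
  v (velocity): m/s

Multiplying the contributions: [kg] · [m/s]
Adding exponents of each base unit: kg: 1, m: 1, s: -1
SI base units of momentum: kg·m/s

Answer: kg·m/s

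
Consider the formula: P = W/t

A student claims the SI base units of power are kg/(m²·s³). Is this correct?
Units of each symbol in P = W/t:
  W (work): kg·m²/s²
  t (time): s  → in the denominator, contributes 1/s

Multiplying the contributions: [kg·m²/s²] · [1/s]
Adding exponents of each base unit: kg: 1, m: 2, s: -3
SI base units of power: kg·m²/s³

The claimed units kg/(m²·s³) (exponents kg: 1, m: -2, s: -3) do not match the derived units kg·m²/s³ (exponents kg: 1, m: 2, s: -3), so the claim is incorrect.

Answer: No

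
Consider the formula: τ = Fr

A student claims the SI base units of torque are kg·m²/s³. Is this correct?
Units of each symbol in τ = Fr:
  F (force): kg·m/s²
  r (lever arm): m

Multiplying the contributions: [kg·m/s²] · [m]
Adding exponents of each base unit: kg: 1, m: 2, s: -2
SI base units of torque: kg·m²/s²

The claimed units kg·m²/s³ (exponents kg: 1, m: 2, s: -3) do not match the derived units kg·m²/s² (exponents kg: 1, m: 2, s: -2), so the claim is incorrect.

Answer: No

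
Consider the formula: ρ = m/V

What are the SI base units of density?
Units of each symbol in ρ = m/V:
  m (mass): kg
  V (volume): m³  → in the denominator, contributes 1/m³

Multiplying the contributions: [kg] · [1/m³]
Adding exponents of each base unit: kg: 1, m: -3
SI base units of density: kg/m³

Answer: kg/m³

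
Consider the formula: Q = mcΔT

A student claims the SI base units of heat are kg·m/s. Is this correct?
Units of each symbol in Q = mcΔT:
  m (mass): kg
  c (specific heat capacity, in J/(kg·K)): m²/(s²·K)
  ΔT (temperature change): K

Multiplying the contributions: [kg] · [m²/(s²·K)] · [K]
Adding exponents of each base unit: kg: 1, m: 2, s: -2
SI base units of heat: kg·m²/s²

The claimed units kg·m/s (exponents kg: 1, m: 1, s: -1) do not match the derived units kg·m²/s² (exponents kg: 1, m: 2, s: -2), so the claim is incorrect.

Answer: No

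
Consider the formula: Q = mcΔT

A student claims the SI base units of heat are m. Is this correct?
Units of each symbol in Q = mcΔT:
  m (mass): kg
  c (specific heat capacity, in J/(kg·K)): m²/(s²·K)
  ΔT (temperature change): K

Multiplying the contributions: [kg] · [m²/(s²·K)] · [K]
Adding exponents of each base unit: kg: 1, m: 2, s: -2
SI base units of heat: kg·m²/s²

The claimed units m (exponents m: 1) do not match the derived units kg·m²/s² (exponents kg: 1, m: 2, s: -2), so the claim is incorrect.

Answer: No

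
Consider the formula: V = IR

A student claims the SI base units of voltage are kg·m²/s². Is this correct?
Units of each symbol in V = IR:
  I (current): A
  R (resistance, in ohms): kg·m²/(s³·A²)

Multiplying the contributions: [A] · [kg·m²/(s³·A²)]
Adding exponents of each base unit: kg: 1, m: 2, s: -3, A: -1
SI base units of voltage: kg·m²/(s³·A)

The claimed units kg·m²/s² (exponents kg: 1, m: 2, s: -2) do not match the derived units kg·m²/(s³·A) (exponents kg: 1, m: 2, s: -3, A: -1), so the claim is incorrect.

Answer: No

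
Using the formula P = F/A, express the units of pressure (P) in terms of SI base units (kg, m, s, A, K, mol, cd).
Units of each symbol in P = F/A:
  F (force): kg·m/s²
  A (area): m²  → in the denominator, contributes 1/m²

Multiplying the contributions: [kg·m/s²] · [1/m²]
Adding exponents of each base unit: kg: 1, m: -1, s: -2
SI base units of pressure: kg/(m·s²)

Answer: kg/(m·s²)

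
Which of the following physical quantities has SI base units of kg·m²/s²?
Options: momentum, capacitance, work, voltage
Checking the SI base units of each option:
  momentum (p = mv): kg·m/s  ✗
  capacitance (C = Q/V): s⁴·A²/(kg·m²)  ✗
  work (W = Fd): kg·m²/s²  ✓ matches
  voltage (V = IR): kg·m²/(s³·A)  ✗

Only work has units kg·m²/s².

Answer: work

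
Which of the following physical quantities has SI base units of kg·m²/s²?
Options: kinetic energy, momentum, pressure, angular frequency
Checking the SI base units of each option:
  kinetic energy (E = ½mv²): kg·m²/s²  ✓ matches
  momentum (p = mv): kg·m/s  ✗
  pressure (P = F/A): kg/(m·s²)  ✗
  angular frequency (ω = 2πf): 1/s  ✗

Only kinetic energy has units kg·m²/s².

Answer: kinetic energy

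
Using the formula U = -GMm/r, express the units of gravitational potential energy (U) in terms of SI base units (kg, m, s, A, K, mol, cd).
Units of each symbol in U = -GMm/r:
  G (gravitational constant): m³/(kg·s²)
  M (mass): kg
  m (mass): kg
  r (distance): m  → in the denominator, contributes 1/m
  The minus sign does not affect the units.

Multiplying the contributions: [m³/(kg·s²)] · [kg] · [kg] · [1/m]
Adding exponents of each base unit: kg: 1, m: 2, s: -2
SI base units of gravitational potential energy: kg·m²/s²

Answer: kg·m²/s²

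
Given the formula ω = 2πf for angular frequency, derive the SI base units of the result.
Units of each symbol in ω = 2πf:
  f (frequency): 1/s
  The factor 2π is dimensionless.

Multiplying the contributions: [1/s]
Adding exponents of each base unit: s: -1
SI base units of angular frequency: 1/s

Answer: 1/s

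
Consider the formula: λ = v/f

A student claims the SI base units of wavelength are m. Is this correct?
Units of each symbol in λ = v/f:
  v (wave speed): m/s
  f (frequency): 1/s  → in the denominator, contributes s

Multiplying the contributions: [m/s] · [s]
Adding exponents of each base unit: m: 1
SI base units of wavelength: m

The claimed units m match the derived units, so the claim is correct.

Answer: Yes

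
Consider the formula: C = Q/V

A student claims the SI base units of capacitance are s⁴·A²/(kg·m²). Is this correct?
Units of each symbol in C = Q/V:
  Q (charge, in coulombs): s·A
  V (voltage, in volts): kg·m²/(s³·A)  → in the denominator, contributes s³·A/(kg·m²)

Multiplying the contributions: [s·A] · [s³·A/(kg·m²)]
Adding exponents of each base unit: kg: -1, m: -2, s: 4, A: 2
SI base units of capacitance: s⁴·A²/(kg·m²)

The claimed units s⁴·A²/(kg·m²) match the derived units, so the claim is correct.

Answer: Yes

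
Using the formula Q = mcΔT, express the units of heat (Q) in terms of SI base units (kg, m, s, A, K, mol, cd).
Units of each symbol in Q = mcΔT:
  m (mass): kg
  c (specific heat capacity, in J/(kg·K)): m²/(s²·K)
  ΔT (temperature change): K

Multiplying the contributions: [kg] · [m²/(s²·K)] · [K]
Adding exponents of each base unit: kg: 1, m: 2, s: -2
SI base units of heat: kg·m²/s²

Answer: kg·m²/s²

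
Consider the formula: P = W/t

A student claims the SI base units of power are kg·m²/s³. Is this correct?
Units of each symbol in P = W/t:
  W (work): kg·m²/s²
  t (time): s  → in the denominator, contributes 1/s

Multiplying the contributions: [kg·m²/s²] · [1/s]
Adding exponents of each base unit: kg: 1, m: 2, s: -3
SI base units of power: kg·m²/s³

The claimed units kg·m²/s³ match the derived units, so the claim is correct.

Answer: Yes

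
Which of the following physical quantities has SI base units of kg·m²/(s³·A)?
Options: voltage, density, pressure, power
Checking the SI base units of each option:
  voltage (V = IR): kg·m²/(s³·A)  ✓ matches
  density (ρ = m/V): kg/m³  ✗
  pressure (P = F/A): kg/(m·s²)  ✗
  power (P = W/t): kg·m²/s³  ✗

Only voltage has units kg·m²/(s³·A).

Answer: voltage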